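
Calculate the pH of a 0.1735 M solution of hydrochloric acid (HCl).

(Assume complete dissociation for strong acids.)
pH = 0.76

[H⁺] = 0.1735 M for strong acid. pH = -log[H⁺] = -log(0.1735)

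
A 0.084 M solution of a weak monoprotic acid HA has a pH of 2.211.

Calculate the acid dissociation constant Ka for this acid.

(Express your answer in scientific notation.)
K_a = 4.86e-04

[H⁺] = 10^(−pH) = 10^(−2.211) = 6.152e-03 M. For HA ⇌ H⁺ + A⁻, Ka = x²/(C − x) = (6.152e-03)²/(0.084 − 6.152e-03) = 4.86e-04.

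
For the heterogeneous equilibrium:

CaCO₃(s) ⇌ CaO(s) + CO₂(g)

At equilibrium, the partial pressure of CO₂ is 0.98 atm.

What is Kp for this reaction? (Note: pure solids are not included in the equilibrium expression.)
K_p = 0.98

Solids (CaCO₃, CaO) have activity 1 and are excluded.
Kp = P(CO₂) = 0.98.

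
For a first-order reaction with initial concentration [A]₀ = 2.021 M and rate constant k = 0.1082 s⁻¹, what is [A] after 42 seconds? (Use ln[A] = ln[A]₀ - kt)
0.0215 M

ln[A] = ln[A]₀ - k·t = ln(2.021) - (0.1082)·(42) = 0.7036 - 4.5444 = -3.8408
[A] = e^(-3.8408) = 0.0215 M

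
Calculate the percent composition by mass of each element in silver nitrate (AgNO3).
Ag: 63.50%, N: 8.25%, O: 28.26%

Molar mass of AgNO3 = 169.88 g/mol
% Ag = (1 × 107.87) / 169.88 × 100% = 107.87 / 169.88 × 100% = 63.50%
% N = (1 × 14.01) / 169.88 × 100% = 14.01 / 169.88 × 100% = 8.25%
% O = (3 × 16.0) / 169.88 × 100% = 48 / 169.88 × 100% = 28.26%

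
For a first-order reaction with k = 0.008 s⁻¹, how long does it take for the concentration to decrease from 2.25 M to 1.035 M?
97.07 s

From ln[A] = ln[A]₀ - k·t: t = ln([A]₀/[A])/k = ln(2.25/1.035)/0.008 = ln(2.1739)/0.008 = 0.7765/0.008 = 97.07 s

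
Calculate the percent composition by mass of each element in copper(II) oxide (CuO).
Cu: 79.89%, O: 20.11%

Molar mass of CuO = 79.55 g/mol
% Cu = (1 × 63.55) / 79.55 × 100% = 63.55 / 79.55 × 100% = 79.89%
% O = (1 × 16.0) / 79.55 × 100% = 16 / 79.55 × 100% = 20.11%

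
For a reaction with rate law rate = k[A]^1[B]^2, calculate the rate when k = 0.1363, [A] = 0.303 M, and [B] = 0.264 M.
0.002878 M/s

rate = k·[A]^1·[B]^2 = 0.1363·(0.303)^1·(0.264)^2 = 0.1363·0.303·0.069696 = 0.002878 M/s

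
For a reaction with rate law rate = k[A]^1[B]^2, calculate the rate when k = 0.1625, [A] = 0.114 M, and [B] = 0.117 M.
0.0002536 M/s

rate = k·[A]^1·[B]^2 = 0.1625·(0.114)^1·(0.117)^2 = 0.1625·0.114·0.013689 = 0.0002536 M/s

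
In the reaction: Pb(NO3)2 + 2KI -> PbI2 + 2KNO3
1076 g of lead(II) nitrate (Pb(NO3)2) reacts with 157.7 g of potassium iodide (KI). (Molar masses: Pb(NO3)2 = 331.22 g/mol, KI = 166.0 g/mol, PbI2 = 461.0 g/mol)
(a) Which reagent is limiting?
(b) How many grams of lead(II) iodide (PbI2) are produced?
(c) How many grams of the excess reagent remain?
(a) KI, (b) 219 g, (c) 918.7 g

Moles of Pb(NO3)2 = 1076 g ÷ 331.22 g/mol = 3.2486 mol
Moles of KI = 157.7 g ÷ 166.0 g/mol = 0.95 mol
Moles ÷ coefficient: Pb(NO3)2: 3.2486/1 = 3.249, KI: 0.95/2 = 0.475
(a) KI has the smaller value, so KI is the limiting reagent.
(b) Moles of PbI2 = 0.95 mol KI × (1/2) = 0.475 mol; mass = 0.475 mol × 461.0 g/mol = 219 g
(c) Pb(NO3)2 consumed = 0.95 × (1/2) = 0.475 mol; remaining = 3.2486 − 0.475 = 2.7736 mol; mass = 2.7736 mol × 331.22 g/mol = 918.7 g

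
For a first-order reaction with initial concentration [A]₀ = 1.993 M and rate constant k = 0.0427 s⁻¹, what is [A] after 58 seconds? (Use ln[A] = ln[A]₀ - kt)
0.1675 M

ln[A] = ln[A]₀ - k·t = ln(1.993) - (0.0427)·(58) = 0.6896 - 2.4766 = -1.7870
[A] = e^(-1.7870) = 0.1675 M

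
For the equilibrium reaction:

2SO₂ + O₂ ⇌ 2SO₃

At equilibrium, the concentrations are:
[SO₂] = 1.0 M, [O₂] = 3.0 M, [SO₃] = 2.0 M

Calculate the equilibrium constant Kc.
K_c = 1.3333

Kc = ([SO₃]^2) / ([SO₂]^2 × [O₂])
   = ((2.0)^2) / ((1.0)^2·(3.0))
   = 4 / 3 = 1.3333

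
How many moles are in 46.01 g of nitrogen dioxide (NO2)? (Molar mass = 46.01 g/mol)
Moles = 46.01 g ÷ 46.01 g/mol = 1 mol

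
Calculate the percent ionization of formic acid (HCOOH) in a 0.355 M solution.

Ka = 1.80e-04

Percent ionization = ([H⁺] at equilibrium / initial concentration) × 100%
Percent ionization = 2.23%

Let x = [H⁺]. Ka = x²/(C - x) ⇒ x² + (1.80e-04)x - (1.80e-04)(0.355) = 0. x = 7.9043e-03. Percent = (7.9043e-03/0.355) × 100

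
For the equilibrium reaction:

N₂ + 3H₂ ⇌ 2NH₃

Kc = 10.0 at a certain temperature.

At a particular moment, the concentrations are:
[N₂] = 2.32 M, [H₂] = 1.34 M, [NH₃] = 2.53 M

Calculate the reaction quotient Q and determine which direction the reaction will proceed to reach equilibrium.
Q = 1.147, Q < K, reaction proceeds forward (toward products)

Q = ([NH₃]^2) / ([N₂] × [H₂]^3)
  = ((2.53)^2) / ((2.32)·(1.34)^3) = 6.4009/5.5822 = 1.147
Since Q = 1.147 < Kc = 10.0, the reaction proceeds forward (toward products) to reach equilibrium.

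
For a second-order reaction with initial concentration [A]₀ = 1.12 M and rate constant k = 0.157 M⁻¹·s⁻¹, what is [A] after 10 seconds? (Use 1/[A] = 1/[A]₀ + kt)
0.4060 M

1/[A] = 1/[A]₀ + k·t = 1/1.12 + (0.157)·(10) = 0.8929 + 1.5700 = 2.4629
[A] = 1/2.4629 = 0.4060 M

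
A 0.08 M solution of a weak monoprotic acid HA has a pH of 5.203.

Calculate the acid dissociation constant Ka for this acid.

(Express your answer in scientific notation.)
K_a = 4.91e-10

[H⁺] = 10^(−pH) = 10^(−5.203) = 6.266e-06 M. For HA ⇌ H⁺ + A⁻, Ka = x²/(C − x) = (6.266e-06)²/(0.08 − 6.266e-06) = 4.91e-10.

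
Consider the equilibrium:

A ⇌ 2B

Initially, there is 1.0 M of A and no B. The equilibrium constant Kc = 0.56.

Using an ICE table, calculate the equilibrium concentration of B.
[B] = 0.621 M

ICE: [A] = 1.0 − x, [B] = 2x.
Kc = (2x)²/(1.0 − x) = 0.56 ⇒ 4x² + 0.56x − 0.56 = 0.
x = (−0.56 + √(0.56² + 4·4·0.56))/(2·4) = (−0.56 + √9.2736)/8 = 0.31066.
[B] = 2x = 0.621 M.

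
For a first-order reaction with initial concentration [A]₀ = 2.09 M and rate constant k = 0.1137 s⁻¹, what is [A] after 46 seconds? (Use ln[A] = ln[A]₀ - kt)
0.0112 M

ln[A] = ln[A]₀ - k·t = ln(2.09) - (0.1137)·(46) = 0.7372 - 5.2302 = -4.4930
[A] = e^(-4.4930) = 0.0112 M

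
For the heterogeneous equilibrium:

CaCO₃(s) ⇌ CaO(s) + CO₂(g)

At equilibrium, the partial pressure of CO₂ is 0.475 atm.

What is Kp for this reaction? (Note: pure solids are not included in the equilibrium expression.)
K_p = 0.475

Solids (CaCO₃, CaO) have activity 1 and are excluded.
Kp = P(CO₂) = 0.475.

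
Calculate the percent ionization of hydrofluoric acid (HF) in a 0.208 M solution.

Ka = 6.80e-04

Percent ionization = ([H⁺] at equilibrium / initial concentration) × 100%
Percent ionization = 5.56%

Let x = [H⁺]. Ka = x²/(C - x) ⇒ x² + (6.80e-04)x - (6.80e-04)(0.208) = 0. x = 1.1558e-02. Percent = (1.1558e-02/0.208) × 100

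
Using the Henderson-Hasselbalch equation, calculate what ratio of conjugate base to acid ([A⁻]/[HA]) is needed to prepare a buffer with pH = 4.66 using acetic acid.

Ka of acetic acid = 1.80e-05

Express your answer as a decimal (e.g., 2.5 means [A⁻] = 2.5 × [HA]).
[A⁻]/[HA] = 0.823

pKa = −log(1.80e-05) = 4.7447. pH = pKa + log([A⁻]/[HA]). 4.66 = 4.7447 + log(ratio). log(ratio) = 4.66 − 4.7447 = -0.0847. ratio = 10^(-0.0847) = 0.823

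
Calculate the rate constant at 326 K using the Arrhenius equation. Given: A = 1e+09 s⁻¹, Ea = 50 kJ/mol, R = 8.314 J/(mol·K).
9.73e+00 s⁻¹

k = A·exp(-Ea/(R·T)) = 1e+09·exp(-50000/(8.314·326)) = 1e+09·exp(-18.4477) = 1e+09·9.7334e-09 = 9.73e+00 s⁻¹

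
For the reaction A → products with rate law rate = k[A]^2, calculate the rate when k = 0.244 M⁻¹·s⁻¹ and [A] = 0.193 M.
0.009089 M/s

rate = k·[A]^2 = 0.244·(0.193)^2 = 0.244·0.037249 = 0.009089 M/s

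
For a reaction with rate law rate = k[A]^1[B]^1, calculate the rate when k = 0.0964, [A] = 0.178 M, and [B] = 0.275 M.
0.004719 M/s

rate = k·[A]^1·[B]^1 = 0.0964·(0.178)^1·(0.275)^1 = 0.0964·0.178·0.275 = 0.004719 M/s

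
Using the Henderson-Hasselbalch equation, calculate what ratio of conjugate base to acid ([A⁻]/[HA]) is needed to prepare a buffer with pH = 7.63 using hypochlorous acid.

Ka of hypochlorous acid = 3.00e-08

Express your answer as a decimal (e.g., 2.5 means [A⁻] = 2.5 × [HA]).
[A⁻]/[HA] = 1.280

pKa = −log(3.00e-08) = 7.5229. pH = pKa + log([A⁻]/[HA]). 7.63 = 7.5229 + log(ratio). log(ratio) = 7.63 − 7.5229 = 0.1071. ratio = 10^(0.1071) = 1.280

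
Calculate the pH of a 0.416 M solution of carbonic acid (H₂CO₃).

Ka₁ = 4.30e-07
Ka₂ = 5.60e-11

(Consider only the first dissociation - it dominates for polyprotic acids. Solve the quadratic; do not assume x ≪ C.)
pH = 3.37

x² + Ka₁·x − Ka₁·C = 0 with Ka₁ = 4.30e-07, C = 0.416.
x = (−Ka₁ + √(Ka₁² + 4·Ka₁·C))/2 = 4.2273e-04 M, so pH = 3.37.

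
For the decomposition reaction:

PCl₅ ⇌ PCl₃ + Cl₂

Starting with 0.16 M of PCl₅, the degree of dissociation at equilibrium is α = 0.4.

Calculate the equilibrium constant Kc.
K_c = 0.0427

x = α·[A]₀ = 0.4 × 0.16 = 0.064 M dissociated.
At eq: [PCl₅] = 0.16 − 0.064 = 0.096 M; [PCl₃] = [Cl₂] = x = 0.064 M.
Kc = [PCl₃][Cl₂]/[PCl₅] = (0.064)²/0.096 = 0.04267.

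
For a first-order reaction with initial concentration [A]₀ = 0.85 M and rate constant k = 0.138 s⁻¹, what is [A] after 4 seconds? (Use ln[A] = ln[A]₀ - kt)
0.4894 M

ln[A] = ln[A]₀ - k·t = ln(0.85) - (0.138)·(4) = -0.1625 - 0.5520 = -0.7145
[A] = e^(-0.7145) = 0.4894 M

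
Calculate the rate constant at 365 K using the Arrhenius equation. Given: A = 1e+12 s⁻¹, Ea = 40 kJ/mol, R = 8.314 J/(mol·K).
1.89e+06 s⁻¹

k = A·exp(-Ea/(R·T)) = 1e+12·exp(-40000/(8.314·365)) = 1e+12·exp(-13.1813) = 1e+12·1.8856e-06 = 1.89e+06 s⁻¹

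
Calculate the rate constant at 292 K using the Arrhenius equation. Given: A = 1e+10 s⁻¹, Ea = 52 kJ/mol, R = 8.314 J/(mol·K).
4.98e+00 s⁻¹

k = A·exp(-Ea/(R·T)) = 1e+10·exp(-52000/(8.314·292)) = 1e+10·exp(-21.4196) = 1e+10·4.9843e-10 = 4.98e+00 s⁻¹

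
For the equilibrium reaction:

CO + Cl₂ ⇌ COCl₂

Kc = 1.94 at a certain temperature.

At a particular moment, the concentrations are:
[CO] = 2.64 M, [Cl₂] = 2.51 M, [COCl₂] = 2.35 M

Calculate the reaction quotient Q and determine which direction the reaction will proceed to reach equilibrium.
Q = 0.355, Q < K, reaction proceeds forward (toward products)

Q = ([COCl₂]) / ([CO] × [Cl₂])
  = ((2.35)) / ((2.64)·(2.51)) = 2.35/6.6264 = 0.3546
Since Q = 0.3546 < Kc = 1.94, the reaction proceeds forward (toward products) to reach equilibrium.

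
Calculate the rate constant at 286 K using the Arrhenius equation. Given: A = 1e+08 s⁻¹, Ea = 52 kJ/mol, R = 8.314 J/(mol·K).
3.18e-02 s⁻¹

k = A·exp(-Ea/(R·T)) = 1e+08·exp(-52000/(8.314·286)) = 1e+08·exp(-21.8689) = 1e+08·3.1802e-10 = 3.18e-02 s⁻¹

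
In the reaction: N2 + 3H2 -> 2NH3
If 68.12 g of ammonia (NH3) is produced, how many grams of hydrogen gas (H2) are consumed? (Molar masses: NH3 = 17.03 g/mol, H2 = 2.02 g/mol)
Moles of NH3 = 68.12 g ÷ 17.03 g/mol = 4 mol
Mole ratio: 3 mol H2 / 2 mol NH3
Moles of H2 = 4 × (3/2) = 6 mol
Mass of H2 = 6 mol × 2.02 g/mol = 12.12 g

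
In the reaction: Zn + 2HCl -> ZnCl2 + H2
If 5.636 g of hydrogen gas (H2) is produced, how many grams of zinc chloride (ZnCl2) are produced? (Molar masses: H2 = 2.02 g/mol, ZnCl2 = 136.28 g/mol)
Moles of H2 = 5.636 g ÷ 2.02 g/mol = 2.7901 mol
Mole ratio: 1 mol ZnCl2 / 1 mol H2
Moles of ZnCl2 = 2.7901 × (1/1) = 2.7901 mol
Mass of ZnCl2 = 2.7901 mol × 136.28 g/mol = 380.2 g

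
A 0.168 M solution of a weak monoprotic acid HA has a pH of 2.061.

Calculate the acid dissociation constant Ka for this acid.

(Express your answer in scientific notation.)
K_a = 4.74e-04

[H⁺] = 10^(−pH) = 10^(−2.061) = 8.690e-03 M. For HA ⇌ H⁺ + A⁻, Ka = x²/(C − x) = (8.690e-03)²/(0.168 − 8.690e-03) = 4.74e-04.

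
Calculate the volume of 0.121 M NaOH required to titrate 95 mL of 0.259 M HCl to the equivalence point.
V_{base} = 203.3 mL

At equivalence: moles acid = moles base.
moles HCl = 0.259 M × 0.095 L = 0.024605 mol
V_NaOH = 0.024605 mol ÷ 0.121 M = 0.2033 L = 203.3 mL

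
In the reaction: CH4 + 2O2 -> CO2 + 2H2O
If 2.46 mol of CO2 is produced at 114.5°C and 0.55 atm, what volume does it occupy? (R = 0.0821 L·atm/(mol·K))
T = 114.5°C + 273.15 = 387.65 K
V = nRT/P = (2.46 × 0.0821 × 387.65) / 0.55
V = 142.35 L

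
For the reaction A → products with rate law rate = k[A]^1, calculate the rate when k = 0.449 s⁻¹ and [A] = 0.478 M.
0.2146 M/s

rate = k·[A]^1 = 0.449·(0.478)^1 = 0.449·0.478 = 0.2146 M/s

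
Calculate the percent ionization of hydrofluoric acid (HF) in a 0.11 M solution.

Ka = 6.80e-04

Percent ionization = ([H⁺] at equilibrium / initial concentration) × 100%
Percent ionization = 7.56%

Let x = [H⁺]. Ka = x²/(C - x) ⇒ x² + (6.80e-04)x - (6.80e-04)(0.11) = 0. x = 8.3154e-03. Percent = (8.3154e-03/0.11) × 100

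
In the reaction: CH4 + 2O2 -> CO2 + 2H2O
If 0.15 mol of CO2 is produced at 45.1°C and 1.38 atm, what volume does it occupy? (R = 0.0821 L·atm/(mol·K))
T = 45.1°C + 273.15 = 318.25 K
V = nRT/P = (0.15 × 0.0821 × 318.25) / 1.38
V = 2.84 L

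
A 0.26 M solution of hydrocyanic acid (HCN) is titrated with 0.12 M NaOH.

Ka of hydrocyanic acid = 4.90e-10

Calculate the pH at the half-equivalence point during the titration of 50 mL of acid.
pH = pKa = 9.31

At the half-equivalence point, [HA] = [A⁻], so by Henderson–Hasselbalch pH = pKa + log(1) = pKa.
pKa = −log(4.90e-10) = 9.31.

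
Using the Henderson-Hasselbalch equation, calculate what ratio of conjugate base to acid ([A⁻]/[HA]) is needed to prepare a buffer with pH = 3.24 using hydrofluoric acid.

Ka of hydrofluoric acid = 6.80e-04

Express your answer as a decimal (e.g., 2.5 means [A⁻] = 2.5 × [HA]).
[A⁻]/[HA] = 1.182

pKa = −log(6.80e-04) = 3.1675. pH = pKa + log([A⁻]/[HA]). 3.24 = 3.1675 + log(ratio). log(ratio) = 3.24 − 3.1675 = 0.0725. ratio = 10^(0.0725) = 1.182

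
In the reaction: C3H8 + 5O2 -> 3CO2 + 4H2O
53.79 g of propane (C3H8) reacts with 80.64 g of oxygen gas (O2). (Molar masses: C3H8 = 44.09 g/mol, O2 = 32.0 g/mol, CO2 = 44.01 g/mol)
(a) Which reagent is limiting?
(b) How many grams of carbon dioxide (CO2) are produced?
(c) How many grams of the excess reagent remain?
(a) O2, (b) 66.54 g, (c) 31.57 g

Moles of C3H8 = 53.79 g ÷ 44.09 g/mol = 1.22 mol
Moles of O2 = 80.64 g ÷ 32.0 g/mol = 2.52 mol
Moles ÷ coefficient: C3H8: 1.22/1 = 1.22, O2: 2.52/5 = 0.504
(a) O2 has the smaller value, so O2 is the limiting reagent.
(b) Moles of CO2 = 2.52 mol O2 × (3/5) = 1.512 mol; mass = 1.512 mol × 44.01 g/mol = 66.54 g
(c) C3H8 consumed = 2.52 × (1/5) = 0.504 mol; remaining = 1.22 − 0.504 = 0.716005 mol; mass = 0.716005 mol × 44.09 g/mol = 31.57 g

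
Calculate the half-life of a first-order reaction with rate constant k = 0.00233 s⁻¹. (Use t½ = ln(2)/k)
297.49 s

t½ = ln(2)/k = 0.6931/0.00233 = 297.49 s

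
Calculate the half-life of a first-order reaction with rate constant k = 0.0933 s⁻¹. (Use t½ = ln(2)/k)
7.43 s

t½ = ln(2)/k = 0.6931/0.0933 = 7.43 s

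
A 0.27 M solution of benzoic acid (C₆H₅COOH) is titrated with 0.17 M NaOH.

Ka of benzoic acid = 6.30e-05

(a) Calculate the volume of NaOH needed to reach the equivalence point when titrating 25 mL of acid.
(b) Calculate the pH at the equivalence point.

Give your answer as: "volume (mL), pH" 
V = 39.7 mL, pH = 8.61

(a) At equivalence: moles acid = moles base.
moles acid = 0.27 × 0.025 = 0.00675 mol; V_NaOH = 0.00675/0.17 = 0.03971 L = 39.7 mL.
(b) At equivalence, all acid → conjugate base A⁻ at [A⁻] = 0.00675/0.06471 = 0.1043 M.
Kb = Kw/Ka = 1.0e-14/6.30e-05 = 1.587e-10; [OH⁻] = √(Kb·[A⁻]) = 4.069e-06; pOH = 5.39; pH = 14 − pOH = 8.61.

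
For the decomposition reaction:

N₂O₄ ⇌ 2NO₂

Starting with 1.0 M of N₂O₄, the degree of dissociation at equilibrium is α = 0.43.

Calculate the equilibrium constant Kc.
K_c = 1.2975

x = α·[A]₀ = 0.43 × 1.0 = 0.43 M dissociated.
At eq: [N₂O₄] = 1.0 − 0.43 = 0.57 M; [NO₂] = 2x = 0.86 M.
Kc = [NO₂]²/[N₂O₄] = (0.86)²/0.57 = 1.298.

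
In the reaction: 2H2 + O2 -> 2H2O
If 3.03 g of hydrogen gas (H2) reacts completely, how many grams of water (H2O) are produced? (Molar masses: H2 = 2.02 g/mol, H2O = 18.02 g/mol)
Moles of H2 = 3.03 g ÷ 2.02 g/mol = 1.5 mol
Mole ratio: 2 mol H2O / 2 mol H2
Moles of H2O = 1.5 × (2/2) = 1.5 mol
Mass of H2O = 1.5 mol × 18.02 g/mol = 27.03 g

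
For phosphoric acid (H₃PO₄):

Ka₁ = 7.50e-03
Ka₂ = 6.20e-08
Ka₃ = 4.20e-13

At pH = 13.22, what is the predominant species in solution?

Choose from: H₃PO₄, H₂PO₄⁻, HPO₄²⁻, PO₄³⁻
PO₄³⁻

pKa1 = 2.12, pKa2 = 7.21, pKa3 = 12.38. Each pKa is the crossover between adjacent species; pH = 13.22 lies in the region where PO₄³⁻ predominates.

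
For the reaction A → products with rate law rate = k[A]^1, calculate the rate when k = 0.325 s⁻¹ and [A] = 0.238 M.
0.07735 M/s

rate = k·[A]^1 = 0.325·(0.238)^1 = 0.325·0.238 = 0.07735 M/s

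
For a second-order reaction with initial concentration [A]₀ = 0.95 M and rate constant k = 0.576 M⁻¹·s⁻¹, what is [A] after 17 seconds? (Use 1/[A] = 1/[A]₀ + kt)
0.0922 M

1/[A] = 1/[A]₀ + k·t = 1/0.95 + (0.576)·(17) = 1.0526 + 9.7920 = 10.8446
[A] = 1/10.8446 = 0.0922 M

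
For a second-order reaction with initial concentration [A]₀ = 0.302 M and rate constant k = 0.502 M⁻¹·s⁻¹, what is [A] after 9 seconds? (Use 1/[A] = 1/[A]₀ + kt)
0.1277 M

1/[A] = 1/[A]₀ + k·t = 1/0.302 + (0.502)·(9) = 3.3113 + 4.5180 = 7.8293
[A] = 1/7.8293 = 0.1277 M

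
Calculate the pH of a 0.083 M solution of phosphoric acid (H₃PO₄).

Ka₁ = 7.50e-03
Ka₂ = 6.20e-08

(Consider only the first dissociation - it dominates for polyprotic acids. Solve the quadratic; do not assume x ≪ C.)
pH = 1.67

x² + Ka₁·x − Ka₁·C = 0 with Ka₁ = 7.50e-03, C = 0.083.
x = (−Ka₁ + √(Ka₁² + 4·Ka₁·C))/2 = 2.1480e-02 M, so pH = 1.67.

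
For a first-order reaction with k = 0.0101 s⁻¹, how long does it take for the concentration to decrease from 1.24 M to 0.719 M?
53.96 s

From ln[A] = ln[A]₀ - k·t: t = ln([A]₀/[A])/k = ln(1.24/0.719)/0.0101 = ln(1.7246)/0.0101 = 0.5450/0.0101 = 53.96 s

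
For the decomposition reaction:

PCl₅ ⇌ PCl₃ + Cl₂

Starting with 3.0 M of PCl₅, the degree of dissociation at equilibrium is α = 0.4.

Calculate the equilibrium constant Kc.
K_c = 0.8000

x = α·[A]₀ = 0.4 × 3.0 = 1.2 M dissociated.
At eq: [PCl₅] = 3.0 − 1.2 = 1.8 M; [PCl₃] = [Cl₂] = x = 1.2 M.
Kc = [PCl₃][Cl₂]/[PCl₅] = (1.2)²/1.8 = 0.8.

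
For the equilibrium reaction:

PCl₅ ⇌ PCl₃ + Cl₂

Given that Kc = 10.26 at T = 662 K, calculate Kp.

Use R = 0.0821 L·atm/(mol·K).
K_p = 557.6331

Δn = (moles gaseous products) − (moles gaseous reactants) = 1
T = 662 K; RT = 0.0821 × 662 = 54.3502
Kp = Kc·(RT)^Δn = 10.26 × (54.3502)^1 = 10.26 × 54.3502 = 557.6331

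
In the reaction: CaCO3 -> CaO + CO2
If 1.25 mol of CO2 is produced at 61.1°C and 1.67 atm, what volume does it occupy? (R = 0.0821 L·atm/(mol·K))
T = 61.1°C + 273.15 = 334.25 K
V = nRT/P = (1.25 × 0.0821 × 334.25) / 1.67
V = 20.54 L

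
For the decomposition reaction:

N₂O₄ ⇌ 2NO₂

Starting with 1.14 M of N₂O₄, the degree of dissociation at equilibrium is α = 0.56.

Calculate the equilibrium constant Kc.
K_c = 3.2500

x = α·[A]₀ = 0.56 × 1.14 = 0.6384 M dissociated.
At eq: [N₂O₄] = 1.14 − 0.6384 = 0.5016 M; [NO₂] = 2x = 1.277 M.
Kc = [NO₂]²/[N₂O₄] = (1.277)²/0.5016 = 3.25.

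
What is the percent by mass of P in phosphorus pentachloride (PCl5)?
Mass of P in formula = 30.97 × 1 = 30.97 g/mol
Molar mass = 208.22 g/mol
% P = (30.97/208.22) × 100% = 14.87%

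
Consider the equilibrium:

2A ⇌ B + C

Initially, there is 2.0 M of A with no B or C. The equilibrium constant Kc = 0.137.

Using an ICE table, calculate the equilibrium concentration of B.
[B] = 0.425 M

ICE: [A] = 2.0 − 2x, [B] = [C] = x.
Kc = x²/(2.0 − 2x)² = 0.137 ⇒ √Kc = x/(2.0 − 2x).
x = √0.137·2.0/(1 + 2√0.137) = 0.37014·2.0/1.7403 = 0.42538.
[B] = x = 0.425 M.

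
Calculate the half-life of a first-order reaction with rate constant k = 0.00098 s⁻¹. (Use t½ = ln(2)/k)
707.29 s

t½ = ln(2)/k = 0.6931/0.00098 = 707.29 s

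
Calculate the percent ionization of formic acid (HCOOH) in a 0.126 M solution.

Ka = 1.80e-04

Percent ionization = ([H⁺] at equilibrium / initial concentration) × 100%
Percent ionization = 3.71%

Let x = [H⁺]. Ka = x²/(C - x) ⇒ x² + (1.80e-04)x - (1.80e-04)(0.126) = 0. x = 4.6732e-03. Percent = (4.6732e-03/0.126) × 100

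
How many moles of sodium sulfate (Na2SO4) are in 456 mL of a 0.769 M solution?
Moles = Molarity × Volume (L)
Moles = 0.769 M × 0.456 L = 0.3507 mol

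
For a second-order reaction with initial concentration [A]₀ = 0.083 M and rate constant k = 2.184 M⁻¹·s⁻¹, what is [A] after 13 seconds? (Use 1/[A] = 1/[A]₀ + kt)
0.0247 M

1/[A] = 1/[A]₀ + k·t = 1/0.083 + (2.184)·(13) = 12.0482 + 28.3920 = 40.4402
[A] = 1/40.4402 = 0.0247 M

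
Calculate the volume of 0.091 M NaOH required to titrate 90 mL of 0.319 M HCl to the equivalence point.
V_{base} = 315.5 mL

At equivalence: moles acid = moles base.
moles HCl = 0.319 M × 0.09 L = 0.02871 mol
V_NaOH = 0.02871 mol ÷ 0.091 M = 0.3155 L = 315.5 mL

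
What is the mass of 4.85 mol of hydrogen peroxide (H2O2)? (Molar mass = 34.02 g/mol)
Mass = 4.85 mol × 34.02 g/mol = 165 g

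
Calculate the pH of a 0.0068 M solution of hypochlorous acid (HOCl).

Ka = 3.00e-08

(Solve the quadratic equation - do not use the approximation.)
pH = 4.85

x² + Ka×x - Ka×C = 0. Using quadratic formula: [H⁺] = 1.4268e-05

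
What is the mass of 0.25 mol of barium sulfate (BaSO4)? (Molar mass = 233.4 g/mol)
Mass = 0.25 mol × 233.4 g/mol = 58.35 g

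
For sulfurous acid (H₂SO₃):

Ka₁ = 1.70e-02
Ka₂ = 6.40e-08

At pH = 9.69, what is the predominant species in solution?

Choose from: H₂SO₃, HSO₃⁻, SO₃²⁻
SO₃²⁻

pKa1 = 1.77, pKa2 = 7.19. Each pKa is the crossover between adjacent species; pH = 9.69 lies in the region where SO₃²⁻ predominates.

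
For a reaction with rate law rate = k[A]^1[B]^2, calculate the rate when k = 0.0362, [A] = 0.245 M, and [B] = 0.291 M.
0.000751 M/s

rate = k·[A]^1·[B]^2 = 0.0362·(0.245)^1·(0.291)^2 = 0.0362·0.245·0.084681 = 0.000751 M/s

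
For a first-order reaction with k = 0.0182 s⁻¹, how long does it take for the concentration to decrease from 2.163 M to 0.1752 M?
138.09 s

From ln[A] = ln[A]₀ - k·t: t = ln([A]₀/[A])/k = ln(2.163/0.1752)/0.0182 = ln(12.3459)/0.0182 = 2.5133/0.0182 = 138.09 s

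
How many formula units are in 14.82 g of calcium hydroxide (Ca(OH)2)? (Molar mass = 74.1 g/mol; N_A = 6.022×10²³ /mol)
Moles = 14.82 g ÷ 74.1 g/mol = 0.2 mol
Formula units = 0.2 mol × 6.022×10²³ /mol = 1.204e+23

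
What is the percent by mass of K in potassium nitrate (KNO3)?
Mass of K in formula = 39.1 × 1 = 39.1 g/mol
Molar mass = 101.11 g/mol
% K = (39.1/101.11) × 100% = 38.67%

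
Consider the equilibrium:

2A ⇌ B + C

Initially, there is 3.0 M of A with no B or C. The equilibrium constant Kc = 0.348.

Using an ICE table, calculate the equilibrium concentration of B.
[B] = 0.812 M

ICE: [A] = 3.0 − 2x, [B] = [C] = x.
Kc = x²/(3.0 − 2x)² = 0.348 ⇒ √Kc = x/(3.0 − 2x).
x = √0.348·3.0/(1 + 2√0.348) = 0.58992·3.0/2.1798 = 0.81187.
[B] = x = 0.812 M.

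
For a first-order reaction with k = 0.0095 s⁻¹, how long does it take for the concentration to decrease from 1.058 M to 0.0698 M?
286.16 s

From ln[A] = ln[A]₀ - k·t: t = ln([A]₀/[A])/k = ln(1.058/0.0698)/0.0095 = ln(15.1576)/0.0095 = 2.7185/0.0095 = 286.16 s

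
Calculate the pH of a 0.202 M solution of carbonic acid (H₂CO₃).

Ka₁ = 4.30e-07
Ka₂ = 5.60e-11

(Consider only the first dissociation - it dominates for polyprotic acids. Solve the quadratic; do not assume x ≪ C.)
pH = 3.53

x² + Ka₁·x − Ka₁·C = 0 with Ka₁ = 4.30e-07, C = 0.202.
x = (−Ka₁ + √(Ka₁² + 4·Ka₁·C))/2 = 2.9451e-04 M, so pH = 3.53.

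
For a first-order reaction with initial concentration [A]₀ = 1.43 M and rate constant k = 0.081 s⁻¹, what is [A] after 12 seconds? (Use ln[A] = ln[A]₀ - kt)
0.5410 M

ln[A] = ln[A]₀ - k·t = ln(1.43) - (0.081)·(12) = 0.3577 - 0.9720 = -0.6143
[A] = e^(-0.6143) = 0.5410 M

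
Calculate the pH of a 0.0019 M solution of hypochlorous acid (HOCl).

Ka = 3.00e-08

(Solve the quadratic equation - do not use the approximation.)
pH = 5.12

x² + Ka×x - Ka×C = 0. Using quadratic formula: [H⁺] = 7.5348e-06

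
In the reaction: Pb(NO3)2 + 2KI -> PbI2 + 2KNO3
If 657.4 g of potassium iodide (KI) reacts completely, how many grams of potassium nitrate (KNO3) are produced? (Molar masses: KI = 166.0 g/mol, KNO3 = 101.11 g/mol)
Moles of KI = 657.4 g ÷ 166.0 g/mol = 3.96024 mol
Mole ratio: 2 mol KNO3 / 2 mol KI
Moles of KNO3 = 3.96024 × (2/2) = 3.96024 mol
Mass of KNO3 = 3.96024 mol × 101.11 g/mol = 400.4 g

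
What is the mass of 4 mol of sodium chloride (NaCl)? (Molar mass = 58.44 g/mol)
Mass = 4 mol × 58.44 g/mol = 233.8 g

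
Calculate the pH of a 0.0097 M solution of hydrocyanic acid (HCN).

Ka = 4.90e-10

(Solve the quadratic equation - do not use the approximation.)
pH = 5.66

x² + Ka×x - Ka×C = 0. Using quadratic formula: [H⁺] = 2.1799e-06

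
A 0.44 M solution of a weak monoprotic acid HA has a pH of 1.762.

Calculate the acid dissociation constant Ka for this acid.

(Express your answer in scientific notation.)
K_a = 7.08e-04

[H⁺] = 10^(−pH) = 10^(−1.762) = 1.730e-02 M. For HA ⇌ H⁺ + A⁻, Ka = x²/(C − x) = (1.730e-02)²/(0.44 − 1.730e-02) = 7.08e-04.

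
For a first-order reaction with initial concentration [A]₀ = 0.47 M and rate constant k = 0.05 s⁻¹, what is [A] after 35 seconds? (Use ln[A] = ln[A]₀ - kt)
0.0817 M

ln[A] = ln[A]₀ - k·t = ln(0.47) - (0.05)·(35) = -0.7550 - 1.7500 = -2.5050
[A] = e^(-2.5050) = 0.0817 M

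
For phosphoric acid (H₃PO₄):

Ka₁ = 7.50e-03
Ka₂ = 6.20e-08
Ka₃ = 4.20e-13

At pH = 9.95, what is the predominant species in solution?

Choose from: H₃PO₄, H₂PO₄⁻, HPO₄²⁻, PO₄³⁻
HPO₄²⁻

pKa1 = 2.12, pKa2 = 7.21, pKa3 = 12.38. Each pKa is the crossover between adjacent species; pH = 9.95 lies in the region where HPO₄²⁻ predominates.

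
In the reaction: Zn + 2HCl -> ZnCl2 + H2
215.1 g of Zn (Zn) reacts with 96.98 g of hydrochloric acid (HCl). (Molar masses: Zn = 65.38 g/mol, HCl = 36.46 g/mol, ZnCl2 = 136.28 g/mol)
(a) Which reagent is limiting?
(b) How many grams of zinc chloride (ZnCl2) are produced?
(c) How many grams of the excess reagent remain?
(a) HCl, (b) 181.2 g, (c) 128.1 g

Moles of Zn = 215.1 g ÷ 65.38 g/mol = 3.29 mol
Moles of HCl = 96.98 g ÷ 36.46 g/mol = 2.6599 mol
Moles ÷ coefficient: Zn: 3.29/1 = 3.29, HCl: 2.6599/2 = 1.33
(a) HCl has the smaller value, so HCl is the limiting reagent.
(b) Moles of ZnCl2 = 2.6599 mol HCl × (1/2) = 1.32995 mol; mass = 1.32995 mol × 136.28 g/mol = 181.2 g
(c) Zn consumed = 2.6599 × (1/2) = 1.32995 mol; remaining = 3.29 − 1.32995 = 1.96005 mol; mass = 1.96005 mol × 65.38 g/mol = 128.1 g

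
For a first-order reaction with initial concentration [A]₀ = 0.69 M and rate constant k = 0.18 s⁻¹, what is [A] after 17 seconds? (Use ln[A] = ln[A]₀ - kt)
0.0324 M

ln[A] = ln[A]₀ - k·t = ln(0.69) - (0.18)·(17) = -0.3711 - 3.0600 = -3.4311
[A] = e^(-3.4311) = 0.0324 M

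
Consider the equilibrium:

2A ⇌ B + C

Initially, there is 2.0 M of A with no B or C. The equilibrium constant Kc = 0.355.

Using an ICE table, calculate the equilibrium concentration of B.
[B] = 0.544 M

ICE: [A] = 2.0 − 2x, [B] = [C] = x.
Kc = x²/(2.0 − 2x)² = 0.355 ⇒ √Kc = x/(2.0 − 2x).
x = √0.355·2.0/(1 + 2√0.355) = 0.59582·2.0/2.1916 = 0.54372.
[B] = x = 0.544 M.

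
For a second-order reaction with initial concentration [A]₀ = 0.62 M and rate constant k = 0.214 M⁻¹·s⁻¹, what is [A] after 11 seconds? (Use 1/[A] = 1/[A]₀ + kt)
0.2521 M

1/[A] = 1/[A]₀ + k·t = 1/0.62 + (0.214)·(11) = 1.6129 + 2.3540 = 3.9669
[A] = 1/3.9669 = 0.2521 M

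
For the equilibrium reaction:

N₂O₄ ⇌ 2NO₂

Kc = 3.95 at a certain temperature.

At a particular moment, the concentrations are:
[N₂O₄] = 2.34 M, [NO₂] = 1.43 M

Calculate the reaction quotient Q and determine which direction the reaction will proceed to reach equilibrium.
Q = 0.874, Q < K, reaction proceeds forward (toward products)

Q = ([NO₂]^2) / ([N₂O₄])
  = ((1.43)^2) / ((2.34)) = 2.0449/2.34 = 0.8739
Since Q = 0.8739 < Kc = 3.95, the reaction proceeds forward (toward products) to reach equilibrium.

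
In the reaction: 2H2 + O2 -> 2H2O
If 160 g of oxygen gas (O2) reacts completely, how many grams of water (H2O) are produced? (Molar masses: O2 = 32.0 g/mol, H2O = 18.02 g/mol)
Moles of O2 = 160 g ÷ 32.0 g/mol = 5 mol
Mole ratio: 2 mol H2O / 1 mol O2
Moles of H2O = 5 × (2/1) = 10 mol
Mass of H2O = 10 mol × 18.02 g/mol = 180.2 g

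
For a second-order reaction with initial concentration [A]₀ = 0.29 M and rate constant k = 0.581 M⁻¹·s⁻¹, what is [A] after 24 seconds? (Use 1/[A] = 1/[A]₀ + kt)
0.0575 M

1/[A] = 1/[A]₀ + k·t = 1/0.29 + (0.581)·(24) = 3.4483 + 13.9440 = 17.3923
[A] = 1/17.3923 = 0.0575 M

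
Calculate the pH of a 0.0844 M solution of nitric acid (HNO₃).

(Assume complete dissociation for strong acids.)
pH = 1.07

[H⁺] = 0.0844 M for strong acid. pH = -log[H⁺] = -log(0.0844)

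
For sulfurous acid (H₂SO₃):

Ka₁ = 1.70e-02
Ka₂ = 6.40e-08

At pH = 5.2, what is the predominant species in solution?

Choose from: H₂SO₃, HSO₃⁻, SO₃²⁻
HSO₃⁻

pKa1 = 1.77, pKa2 = 7.19. Each pKa is the crossover between adjacent species; pH = 5.2 lies in the region where HSO₃⁻ predominates.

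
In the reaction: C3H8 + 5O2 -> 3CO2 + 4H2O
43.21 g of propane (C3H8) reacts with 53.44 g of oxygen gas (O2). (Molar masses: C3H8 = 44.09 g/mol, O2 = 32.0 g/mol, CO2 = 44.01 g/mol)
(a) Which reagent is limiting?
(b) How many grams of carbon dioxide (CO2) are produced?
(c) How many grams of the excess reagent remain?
(a) O2, (b) 44.1 g, (c) 28.48 g

Moles of C3H8 = 43.21 g ÷ 44.09 g/mol = 0.980041 mol
Moles of O2 = 53.44 g ÷ 32.0 g/mol = 1.67 mol
Moles ÷ coefficient: C3H8: 0.980041/1 = 0.98, O2: 1.67/5 = 0.334
(a) O2 has the smaller value, so O2 is the limiting reagent.
(b) Moles of CO2 = 1.67 mol O2 × (3/5) = 1.002 mol; mass = 1.002 mol × 44.01 g/mol = 44.1 g
(c) C3H8 consumed = 1.67 × (1/5) = 0.334 mol; remaining = 0.980041 − 0.334 = 0.646041 mol; mass = 0.646041 mol × 44.09 g/mol = 28.48 g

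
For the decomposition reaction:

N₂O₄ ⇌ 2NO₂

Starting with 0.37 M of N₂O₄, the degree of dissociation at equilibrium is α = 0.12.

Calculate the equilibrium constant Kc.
K_c = 0.0242

x = α·[A]₀ = 0.12 × 0.37 = 0.0444 M dissociated.
At eq: [N₂O₄] = 0.37 − 0.0444 = 0.3256 M; [NO₂] = 2x = 0.0888 M.
Kc = [NO₂]²/[N₂O₄] = (0.0888)²/0.3256 = 0.02422.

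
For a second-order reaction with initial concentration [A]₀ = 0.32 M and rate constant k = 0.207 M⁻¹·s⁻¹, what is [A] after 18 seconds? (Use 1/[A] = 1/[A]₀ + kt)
0.1460 M

1/[A] = 1/[A]₀ + k·t = 1/0.32 + (0.207)·(18) = 3.1250 + 3.7260 = 6.8510
[A] = 1/6.8510 = 0.1460 M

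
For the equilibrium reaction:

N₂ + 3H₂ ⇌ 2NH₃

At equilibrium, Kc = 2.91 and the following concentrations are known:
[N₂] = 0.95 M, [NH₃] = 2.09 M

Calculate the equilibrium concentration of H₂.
[H₂] = 1.1647 M

Kc = ([NH₃]^2) / ([N₂] × [H₂]^3) = 2.91
[H₂]^3 = (product terms)/(Kc · other reactant terms) = 4.3681 / (2.91 · 0.95) = 1.5801
[H₂] = (1.5801)^(1/3) = 1.1647 M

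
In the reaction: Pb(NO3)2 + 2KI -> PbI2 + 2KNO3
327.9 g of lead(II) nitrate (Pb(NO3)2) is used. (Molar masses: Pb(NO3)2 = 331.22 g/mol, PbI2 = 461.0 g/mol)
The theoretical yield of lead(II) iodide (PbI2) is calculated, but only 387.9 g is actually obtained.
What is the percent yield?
Moles of Pb(NO3)2 = 327.9 g ÷ 331.22 g/mol = 0.989976 mol
Mole ratio: 1 mol PbI2 / 1 mol Pb(NO3)2
Moles of PbI2 = 0.989976 × (1/1) = 0.989976 mol
Theoretical yield = 0.989976 mol × 461.0 g/mol = 456.38 g
Actual yield = 387.9 g
Percent yield = (387.9 / 456.38) × 100% = 85.0%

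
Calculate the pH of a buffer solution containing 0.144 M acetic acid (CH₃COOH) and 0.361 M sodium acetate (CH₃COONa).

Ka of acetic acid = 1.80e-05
pH = 5.14

pKa = -log(1.80e-05) = 4.74. pH = pKa + log([A⁻]/[HA]) = 4.74 + log(0.361/0.144)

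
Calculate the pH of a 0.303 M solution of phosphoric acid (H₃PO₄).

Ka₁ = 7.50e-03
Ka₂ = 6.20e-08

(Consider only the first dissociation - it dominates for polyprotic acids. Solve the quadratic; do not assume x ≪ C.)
pH = 1.36

x² + Ka₁·x − Ka₁·C = 0 with Ka₁ = 7.50e-03, C = 0.303.
x = (−Ka₁ + √(Ka₁² + 4·Ka₁·C))/2 = 4.4068e-02 M, so pH = 1.36.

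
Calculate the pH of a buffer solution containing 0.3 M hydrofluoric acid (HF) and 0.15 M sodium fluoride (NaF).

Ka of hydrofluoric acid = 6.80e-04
pH = 2.87

pKa = -log(6.80e-04) = 3.17. pH = pKa + log([A⁻]/[HA]) = 3.17 + log(0.15/0.3)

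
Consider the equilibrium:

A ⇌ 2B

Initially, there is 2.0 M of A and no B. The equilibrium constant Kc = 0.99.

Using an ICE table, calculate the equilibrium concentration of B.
[B] = 1.181 M

ICE: [A] = 2.0 − x, [B] = 2x.
Kc = (2x)²/(2.0 − x) = 0.99 ⇒ 4x² + 0.99x − 1.98 = 0.
x = (−0.99 + √(0.99² + 4·4·1.98))/(2·4) = (−0.99 + √32.66)/8 = 0.59061.
[B] = 2x = 1.181 M.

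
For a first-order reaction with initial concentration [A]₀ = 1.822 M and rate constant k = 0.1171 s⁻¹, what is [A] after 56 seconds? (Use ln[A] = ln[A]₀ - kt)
0.0026 M

ln[A] = ln[A]₀ - k·t = ln(1.822) - (0.1171)·(56) = 0.5999 - 6.5576 = -5.9577
[A] = e^(-5.9577) = 0.0026 M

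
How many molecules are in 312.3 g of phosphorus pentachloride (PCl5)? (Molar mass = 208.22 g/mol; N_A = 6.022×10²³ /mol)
Moles = 312.3 g ÷ 208.22 g/mol = 1.49986 mol
Molecules = 1.49986 mol × 6.022×10²³ /mol = 9.032e+23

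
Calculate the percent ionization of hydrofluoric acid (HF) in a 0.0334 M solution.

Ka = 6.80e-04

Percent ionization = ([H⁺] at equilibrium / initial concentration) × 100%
Percent ionization = 13.3%

Let x = [H⁺]. Ka = x²/(C - x) ⇒ x² + (6.80e-04)x - (6.80e-04)(0.0334) = 0. x = 4.4378e-03. Percent = (4.4378e-03/0.0334) × 100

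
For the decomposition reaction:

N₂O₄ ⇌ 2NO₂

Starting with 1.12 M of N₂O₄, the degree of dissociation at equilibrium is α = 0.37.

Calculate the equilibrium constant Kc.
K_c = 0.9735

x = α·[A]₀ = 0.37 × 1.12 = 0.4144 M dissociated.
At eq: [N₂O₄] = 1.12 − 0.4144 = 0.7056 M; [NO₂] = 2x = 0.8288 M.
Kc = [NO₂]²/[N₂O₄] = (0.8288)²/0.7056 = 0.9735.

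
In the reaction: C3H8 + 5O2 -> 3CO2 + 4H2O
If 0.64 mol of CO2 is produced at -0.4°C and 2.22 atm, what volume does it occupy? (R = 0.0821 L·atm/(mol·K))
T = -0.4°C + 273.15 = 272.75 K
V = nRT/P = (0.64 × 0.0821 × 272.75) / 2.22
V = 6.46 L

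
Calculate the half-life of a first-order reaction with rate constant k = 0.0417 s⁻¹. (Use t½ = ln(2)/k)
16.62 s

t½ = ln(2)/k = 0.6931/0.0417 = 16.62 s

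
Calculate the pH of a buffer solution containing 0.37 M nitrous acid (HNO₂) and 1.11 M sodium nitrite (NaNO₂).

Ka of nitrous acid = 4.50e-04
pH = 3.82

pKa = -log(4.50e-04) = 3.35. pH = pKa + log([A⁻]/[HA]) = 3.35 + log(1.11/0.37)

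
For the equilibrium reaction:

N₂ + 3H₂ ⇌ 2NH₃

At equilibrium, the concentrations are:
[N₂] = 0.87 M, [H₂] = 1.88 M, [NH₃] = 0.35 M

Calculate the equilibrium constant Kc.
K_c = 0.0212

Kc = ([NH₃]^2) / ([N₂] × [H₂]^3)
   = ((0.35)^2) / ((0.87)·(1.88)^3)
   = 0.1225 / 5.7809 = 0.0212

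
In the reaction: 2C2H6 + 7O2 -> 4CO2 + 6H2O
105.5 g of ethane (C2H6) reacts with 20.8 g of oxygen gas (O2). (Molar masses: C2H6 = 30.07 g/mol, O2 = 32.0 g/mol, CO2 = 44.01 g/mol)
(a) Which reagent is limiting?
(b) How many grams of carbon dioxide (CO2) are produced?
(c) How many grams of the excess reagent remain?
(a) O2, (b) 16.35 g, (c) 99.92 g

Moles of C2H6 = 105.5 g ÷ 30.07 g/mol = 3.50848 mol
Moles of O2 = 20.8 g ÷ 32.0 g/mol = 0.65 mol
Moles ÷ coefficient: C2H6: 3.50848/2 = 1.754, O2: 0.65/7 = 0.09286
(a) O2 has the smaller value, so O2 is the limiting reagent.
(b) Moles of CO2 = 0.65 mol O2 × (4/7) = 0.371429 mol; mass = 0.371429 mol × 44.01 g/mol = 16.35 g
(c) C2H6 consumed = 0.65 × (2/7) = 0.185714 mol; remaining = 3.50848 − 0.185714 = 3.32277 mol; mass = 3.32277 mol × 30.07 g/mol = 99.92 g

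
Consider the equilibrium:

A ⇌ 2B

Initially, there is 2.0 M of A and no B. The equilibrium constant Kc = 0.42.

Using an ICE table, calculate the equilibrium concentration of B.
[B] = 0.818 M

ICE: [A] = 2.0 − x, [B] = 2x.
Kc = (2x)²/(2.0 − x) = 0.42 ⇒ 4x² + 0.42x − 0.84 = 0.
x = (−0.42 + √(0.42² + 4·4·0.84))/(2·4) = (−0.42 + √13.616)/8 = 0.40876.
[B] = 2x = 0.818 M.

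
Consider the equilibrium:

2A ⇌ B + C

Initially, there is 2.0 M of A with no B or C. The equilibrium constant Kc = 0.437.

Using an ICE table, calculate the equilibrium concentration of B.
[B] = 0.569 M

ICE: [A] = 2.0 − 2x, [B] = [C] = x.
Kc = x²/(2.0 − 2x)² = 0.437 ⇒ √Kc = x/(2.0 − 2x).
x = √0.437·2.0/(1 + 2√0.437) = 0.66106·2.0/2.3221 = 0.56936.
[B] = x = 0.569 M.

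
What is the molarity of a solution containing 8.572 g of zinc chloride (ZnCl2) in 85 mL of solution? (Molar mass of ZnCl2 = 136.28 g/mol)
Moles of ZnCl2 = 8.572 g ÷ 136.28 g/mol = 0.0628999 mol
Volume = 85 mL = 0.085 L
Molarity = 0.0628999 mol ÷ 0.085 L = 0.74 M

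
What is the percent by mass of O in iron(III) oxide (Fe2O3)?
Mass of O in formula = 16.0 × 3 = 48 g/mol
Molar mass = 159.7 g/mol
% O = (48/159.7) × 100% = 30.06%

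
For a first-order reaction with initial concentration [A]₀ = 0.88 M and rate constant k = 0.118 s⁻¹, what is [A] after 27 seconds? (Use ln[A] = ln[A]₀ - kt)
0.0364 M

ln[A] = ln[A]₀ - k·t = ln(0.88) - (0.118)·(27) = -0.1278 - 3.1860 = -3.3138
[A] = e^(-3.3138) = 0.0364 M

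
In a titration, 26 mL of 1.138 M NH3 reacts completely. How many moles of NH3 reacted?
Moles = Molarity × Volume (L)
Moles = 1.138 M × 0.026 L = 0.02959 mol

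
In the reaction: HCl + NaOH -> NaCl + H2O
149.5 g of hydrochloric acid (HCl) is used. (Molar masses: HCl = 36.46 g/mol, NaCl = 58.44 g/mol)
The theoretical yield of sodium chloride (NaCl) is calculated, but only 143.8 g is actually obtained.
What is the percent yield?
Moles of HCl = 149.5 g ÷ 36.46 g/mol = 4.10038 mol
Mole ratio: 1 mol NaCl / 1 mol HCl
Moles of NaCl = 4.10038 × (1/1) = 4.10038 mol
Theoretical yield = 4.10038 mol × 58.44 g/mol = 239.63 g
Actual yield = 143.8 g
Percent yield = (143.8 / 239.63) × 100% = 60.0%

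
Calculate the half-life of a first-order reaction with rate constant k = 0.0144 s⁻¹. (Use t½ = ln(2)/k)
48.14 s

t½ = ln(2)/k = 0.6931/0.0144 = 48.14 s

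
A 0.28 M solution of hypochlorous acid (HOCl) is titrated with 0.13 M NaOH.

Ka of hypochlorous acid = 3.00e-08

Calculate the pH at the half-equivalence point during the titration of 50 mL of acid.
pH = pKa = 7.52

At the half-equivalence point, [HA] = [A⁻], so by Henderson–Hasselbalch pH = pKa + log(1) = pKa.
pKa = −log(3.00e-08) = 7.52.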